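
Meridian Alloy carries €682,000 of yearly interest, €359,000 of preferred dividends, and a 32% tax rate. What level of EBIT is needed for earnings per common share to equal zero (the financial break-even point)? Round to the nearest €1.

€1,209,941

Grossing the preferred dividend up to pre-tax terms: €359,000 / (1 − 0.32) = €527,941.18.
Financial break-even EBIT = interest + D_p ÷ (1 − t) = €682,000 + €527,941.18 = €1,209,941.18.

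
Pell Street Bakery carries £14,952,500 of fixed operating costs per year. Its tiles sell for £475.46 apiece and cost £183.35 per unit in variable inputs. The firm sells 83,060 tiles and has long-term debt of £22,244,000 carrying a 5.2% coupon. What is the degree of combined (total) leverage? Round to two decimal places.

Contribution at this volume is 83,060 × £292.11 = £24,262,656.60.
Operating income = contribution − fixed costs = £24,262,656.60 − £14,952,500 = £9,310,156.60. Interest = £1,156,688.00, so EBIT − I = £8,153,468.60.
Degree of total leverage = total CM / (EBIT − interest) = £24,262,656.60 / £8,153,468.60 = 2.9757.

2.98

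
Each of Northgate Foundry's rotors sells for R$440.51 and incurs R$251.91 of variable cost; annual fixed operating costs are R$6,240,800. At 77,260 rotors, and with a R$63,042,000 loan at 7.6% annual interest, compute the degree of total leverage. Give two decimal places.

Total contribution margin = 77,260 × R$188.60 = R$14,571,236.00.
EBIT = R$14,571,236.00 − R$6,240,800 = R$8,330,436.00. Interest = R$4,791,192.00, so EBIT − I = R$3,539,244.00.
DCL = contribution ÷ (EBIT − I) = R$14,571,236.00 ÷ R$3,539,244.00 = 4.1170.

4.12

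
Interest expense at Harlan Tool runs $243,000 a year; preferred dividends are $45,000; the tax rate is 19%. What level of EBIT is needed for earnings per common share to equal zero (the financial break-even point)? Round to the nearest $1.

Preferred dividends are paid after tax, so their pre-tax equivalent is $45,000 ÷ (1 − 0.19) = $55,555.56.
EPS = 0 when EBIT covers interest plus the pre-tax preferred burden: $243,000 + $55,555.56 = $298,555.56.

$298,556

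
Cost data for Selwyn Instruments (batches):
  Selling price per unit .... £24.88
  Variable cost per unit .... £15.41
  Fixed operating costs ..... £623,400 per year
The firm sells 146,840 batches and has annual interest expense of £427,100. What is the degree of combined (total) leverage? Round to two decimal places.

4.09

Contribution at this volume is 146,840 × £9.47 = £1,390,574.80.
EBIT = £1,390,574.80 − £623,400 = £767,174.80. Interest = £427,100.00.
DOL = £1,390,574.80 ÷ £767,174.80 = 1.8126; DFL = £767,174.80 ÷ £340,074.80 = 2.2559.
Combined leverage = 1.8126 × 2.2559 = 4.0890.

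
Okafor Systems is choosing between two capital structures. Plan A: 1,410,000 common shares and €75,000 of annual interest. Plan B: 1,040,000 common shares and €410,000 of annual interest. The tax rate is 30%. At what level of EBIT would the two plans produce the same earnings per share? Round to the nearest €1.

€1,351,622

Set EPS_A = EPS_B: (EBIT − €75,000)(1 − 0.30) ÷ 1,410,000 = (EBIT − €410,000)(1 − 0.30) ÷ 1,040,000.
The (1 − t) factor cancels: (EBIT − 75,000) × 1,040,000 = (EBIT − 410,000) × 1,410,000.
Solving, EBIT = (410,000·1,410,000 − 75,000·1,040,000) / (1,410,000 − 1,040,000) = 500,100,000,000 / 370,000 = 1,351,621.62.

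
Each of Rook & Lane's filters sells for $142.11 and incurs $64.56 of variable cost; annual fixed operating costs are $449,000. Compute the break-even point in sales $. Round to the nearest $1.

$822,790

CM per unit = $142.11 − $64.56 = $77.55; CM ratio = $77.55 / $142.11 = 0.5457.
Break-even sales = FC ÷ CM ratio = $449,000 × $142.11 / $77.55 = $822,790.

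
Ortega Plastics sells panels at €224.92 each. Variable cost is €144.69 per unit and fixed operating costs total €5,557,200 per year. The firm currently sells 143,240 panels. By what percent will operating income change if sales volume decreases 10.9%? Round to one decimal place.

-21.1%

Contribution at this volume is 143,240 × €80.23 = €11,492,145.20.
EBIT = €11,492,145.20 − €5,557,200 = €5,934,945.20.
Degree of operating leverage = €11,492,145.20 / €5,934,945.20 = 1.9364.
So EBIT moves 1.9364 × (-10.9%) = -21.1%.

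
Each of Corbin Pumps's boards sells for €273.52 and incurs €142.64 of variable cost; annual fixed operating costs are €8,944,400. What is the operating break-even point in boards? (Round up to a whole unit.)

68,341 boards

Unit CM = price − variable cost = €273.52 − €142.64 = €130.88.
Break-even volume = fixed costs ÷ CM per unit = €8,944,400 ÷ €130.88 = 68,340.46, so 68,341 boards.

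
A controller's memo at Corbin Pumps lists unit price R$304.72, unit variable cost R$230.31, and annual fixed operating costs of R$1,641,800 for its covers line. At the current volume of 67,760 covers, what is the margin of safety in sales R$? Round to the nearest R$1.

R$13,924,412

Contribution margin per unit = R$304.72 − R$230.31 = R$74.41. Break-even units = R$1,641,800 ÷ R$74.41 = 22,064.24; break-even revenue = 22,064.24 × R$304.72 = R$6,723,414.81.
Actual sales revenue = 67,760 × R$304.72 = R$20,647,827.20.
Margin of safety = R$20,647,827.20 − R$6,723,414.81 = R$13,924,412.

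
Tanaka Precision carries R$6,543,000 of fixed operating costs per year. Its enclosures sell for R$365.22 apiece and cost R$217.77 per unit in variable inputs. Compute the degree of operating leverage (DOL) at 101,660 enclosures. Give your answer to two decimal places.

Contribution at this volume is 101,660 × R$147.45 = R$14,989,767.00.
Subtracting fixed costs: EBIT = R$14,989,767.00 − R$6,543,000 = R$8,446,767.00.
DOL = contribution ÷ EBIT = R$14,989,767.00 ÷ R$8,446,767.00 = 1.7746.

1.77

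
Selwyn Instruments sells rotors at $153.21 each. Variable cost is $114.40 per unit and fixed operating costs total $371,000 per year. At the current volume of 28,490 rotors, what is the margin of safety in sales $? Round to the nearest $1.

$2,900,358

Unit CM = price − variable cost = $153.21 − $114.40 = $38.81. Break-even units = $371,000 ÷ $38.81 = 9,559.39; break-even revenue = 9,559.39 × $153.21 = $1,464,594.43.
Actual sales revenue = 28,490 × $153.21 = $4,364,952.90.
Margin of safety = $4,364,952.90 − $1,464,594.43 = $2,900,358.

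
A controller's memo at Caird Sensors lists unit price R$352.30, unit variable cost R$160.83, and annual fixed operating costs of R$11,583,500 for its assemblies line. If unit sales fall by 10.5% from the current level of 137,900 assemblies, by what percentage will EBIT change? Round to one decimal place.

At 137,900 units, contribution = 137,900 × R$191.47 = R$26,403,713.00.
EBIT = R$26,403,713.00 − R$11,583,500 = R$14,820,213.00.
DOL = contribution ÷ EBIT = R$26,403,713.00 ÷ R$14,820,213.00 = 1.7816.
%ΔEBIT = DOL × %ΔSales = 1.7816 × -10.5% = -18.7%.

-18.7%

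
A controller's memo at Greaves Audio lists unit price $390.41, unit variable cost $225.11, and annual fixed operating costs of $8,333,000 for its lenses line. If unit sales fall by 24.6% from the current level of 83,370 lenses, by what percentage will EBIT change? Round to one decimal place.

-62.2%

Total contribution margin = 83,370 × $165.30 = $13,781,061.00.
Subtracting fixed costs: EBIT = $13,781,061.00 − $8,333,000 = $5,448,061.00.
DOL = contribution ÷ EBIT = $13,781,061.00 ÷ $5,448,061.00 = 2.5295.
So EBIT moves 2.5295 × (-24.6%) = -62.2%.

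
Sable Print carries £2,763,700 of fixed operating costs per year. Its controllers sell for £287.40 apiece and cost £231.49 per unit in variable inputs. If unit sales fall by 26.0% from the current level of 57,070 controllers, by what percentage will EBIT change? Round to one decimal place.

-194.2%

At 57,070 units, contribution = 57,070 × £55.91 = £3,190,783.70.
EBIT = £3,190,783.70 − £2,763,700 = £427,083.70.
Degree of operating leverage = £3,190,783.70 / £427,083.70 = 7.4711.
Operating income changes by 7.4711 × -26.0% = -194.2%.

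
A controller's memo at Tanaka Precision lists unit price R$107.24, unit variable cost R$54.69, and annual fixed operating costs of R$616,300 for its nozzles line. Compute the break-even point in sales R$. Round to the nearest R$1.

R$1,257,698

CM per unit = R$107.24 − R$54.69 = R$52.55; CM ratio = R$52.55 / R$107.24 = 0.4900.
Break-even revenue = fixed costs × price ÷ CM = R$616,300 × R$107.24 ÷ R$52.55 = R$1,257,698.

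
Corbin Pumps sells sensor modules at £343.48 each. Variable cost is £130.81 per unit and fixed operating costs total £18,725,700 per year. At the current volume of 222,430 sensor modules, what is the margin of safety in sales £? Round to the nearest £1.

Each unit contributes £343.48 − £130.81 = £212.67. Break-even units = £18,725,700 ÷ £212.67 = 88,050.50; break-even revenue = 88,050.50 × £343.48 = £30,243,586.01.
Current sales = 222,430 × £343.48 = £76,400,256.40.
Margin of safety = £76,400,256.40 − £30,243,586.01 = £46,156,670.

£46,156,670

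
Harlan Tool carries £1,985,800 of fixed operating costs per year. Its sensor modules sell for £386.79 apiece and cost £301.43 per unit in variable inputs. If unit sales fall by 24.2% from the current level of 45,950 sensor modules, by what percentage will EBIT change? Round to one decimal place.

At 45,950 units, contribution = 45,950 × £85.36 = £3,922,292.00.
Subtracting fixed costs: EBIT = £3,922,292.00 − £1,985,800 = £1,936,492.00.
So DOL = total CM / EBIT = £3,922,292.00 / £1,936,492.00 = 2.0255.
Operating income changes by 2.0255 × -24.2% = -49.0%.

-49.0%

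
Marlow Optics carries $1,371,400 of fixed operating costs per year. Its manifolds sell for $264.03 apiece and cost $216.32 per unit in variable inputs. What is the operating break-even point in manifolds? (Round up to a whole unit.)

Contribution margin per unit = $264.03 − $216.32 = $47.71.
Break-even Q = $1,371,400 / $47.71 = 28,744.50 → 28,745 manifolds.

28,745 manifolds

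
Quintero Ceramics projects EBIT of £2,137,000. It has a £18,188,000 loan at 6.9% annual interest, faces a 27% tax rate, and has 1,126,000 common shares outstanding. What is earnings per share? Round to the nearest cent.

Interest = £1,254,972.00, so EBT = £2,137,000 − £1,254,972.00 = £882,028.00.
After tax at 27%: net income = £882,028.00 × 0.73 = £643,880.44.
EPS = £643,880.44 ÷ 1,126,000 = £0.57.

£0.57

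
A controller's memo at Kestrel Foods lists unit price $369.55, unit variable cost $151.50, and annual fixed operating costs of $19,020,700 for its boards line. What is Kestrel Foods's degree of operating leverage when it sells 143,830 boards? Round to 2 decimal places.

2.54

Contribution at this volume is 143,830 × $218.05 = $31,362,131.50.
Operating income = contribution − fixed costs = $31,362,131.50 − $19,020,700 = $12,341,431.50.
Degree of operating leverage = $31,362,131.50 / $12,341,431.50 = 2.5412.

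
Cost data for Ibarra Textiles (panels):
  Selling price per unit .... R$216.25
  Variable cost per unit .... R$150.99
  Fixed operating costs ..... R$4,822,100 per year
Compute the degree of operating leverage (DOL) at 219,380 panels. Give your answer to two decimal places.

Contribution at this volume is 219,380 × R$65.26 = R$14,316,738.80.
EBIT = R$14,316,738.80 − R$4,822,100 = R$9,494,638.80.
So DOL = total CM / EBIT = R$14,316,738.80 / R$9,494,638.80 = 1.5079.

1.51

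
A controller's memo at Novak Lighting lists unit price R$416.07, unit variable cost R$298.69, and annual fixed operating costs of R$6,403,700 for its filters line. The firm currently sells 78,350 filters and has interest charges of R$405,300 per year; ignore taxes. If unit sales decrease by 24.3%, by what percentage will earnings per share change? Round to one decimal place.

-93.6%

Contribution at this volume is 78,350 × R$117.38 = R$9,196,723.00.
Subtracting fixed costs: EBIT = R$9,196,723.00 − R$6,403,700 = R$2,793,023.00.
After interest of R$405,300.00, pre-tax earnings = R$2,387,723.00.
Degree of combined leverage = contribution ÷ (EBIT − I) = R$9,196,723.00 ÷ R$2,387,723.00 = 3.8517.
%ΔEPS = DCL × %ΔSales = 3.8517 × -24.3% = -93.6%.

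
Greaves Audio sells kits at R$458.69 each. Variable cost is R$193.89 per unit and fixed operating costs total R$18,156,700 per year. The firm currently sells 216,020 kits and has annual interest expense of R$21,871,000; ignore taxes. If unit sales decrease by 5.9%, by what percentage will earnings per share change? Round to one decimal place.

-19.7%

Contribution at this volume is 216,020 × R$264.80 = R$57,202,096.00.
EBIT = R$57,202,096.00 − R$18,156,700 = R$39,045,396.00.
Interest = R$21,871,000.00, so EBIT − I = R$17,174,396.00.
Degree of combined leverage = contribution ÷ (EBIT − I) = R$57,202,096.00 ÷ R$17,174,396.00 = 3.3307.
%ΔEPS = DCL × %ΔSales = 3.3307 × -5.9% = -19.7%.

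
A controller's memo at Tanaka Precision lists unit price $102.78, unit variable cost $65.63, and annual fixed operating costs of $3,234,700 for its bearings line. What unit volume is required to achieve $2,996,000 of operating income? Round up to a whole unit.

Unit CM = price − variable cost = $102.78 − $65.63 = $37.15.
Required volume = (fixed costs + target profit) ÷ CM = ($3,234,700 + $2,996,000) ÷ $37.15 = 167,717.36, so 167,718 bearings.

167,718 bearings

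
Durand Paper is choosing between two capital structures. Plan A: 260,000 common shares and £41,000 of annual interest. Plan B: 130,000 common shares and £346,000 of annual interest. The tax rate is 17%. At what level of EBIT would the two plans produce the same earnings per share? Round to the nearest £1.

£651,000

At indifference, (EBIT − 41,000)(1 − t)/260,000 = (EBIT − 346,000)(1 − t)/130,000.
The (1 − t) factor cancels: (EBIT − 41,000) × 130,000 = (EBIT − 346,000) × 260,000.
EBIT × (260,000 − 130,000) = 346,000 × 260,000 − 41,000 × 130,000 = 84,630,000,000, so EBIT = 84,630,000,000 ÷ 130,000 = 651,000.00.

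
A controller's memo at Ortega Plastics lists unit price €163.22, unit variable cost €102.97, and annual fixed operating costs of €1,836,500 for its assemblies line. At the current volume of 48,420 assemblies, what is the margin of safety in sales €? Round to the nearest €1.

Each unit contributes €163.22 − €102.97 = €60.25. Break-even units = €1,836,500 ÷ €60.25 = 30,481.33; break-even revenue = 30,481.33 × €163.22 = €4,975,162.32.
Actual sales revenue = 48,420 × €163.22 = €7,903,112.40.
Margin of safety = €7,903,112.40 − €4,975,162.32 = €2,927,950.

€2,927,950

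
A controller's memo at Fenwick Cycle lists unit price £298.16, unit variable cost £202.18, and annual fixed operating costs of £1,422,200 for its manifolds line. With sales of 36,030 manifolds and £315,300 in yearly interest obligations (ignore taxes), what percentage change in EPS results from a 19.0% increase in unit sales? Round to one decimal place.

At 36,030 units, contribution = 36,030 × £95.98 = £3,458,159.40.
Subtracting fixed costs: EBIT = £3,458,159.40 − £1,422,200 = £2,035,959.40.
Interest = £315,300.00, so EBIT − I = £1,720,659.40.
Degree of combined leverage = contribution ÷ (EBIT − I) = £3,458,159.40 ÷ £1,720,659.40 = 2.0098.
%ΔEPS = DCL × %ΔSales = 2.0098 × +19.0% = +38.2%.

+38.2%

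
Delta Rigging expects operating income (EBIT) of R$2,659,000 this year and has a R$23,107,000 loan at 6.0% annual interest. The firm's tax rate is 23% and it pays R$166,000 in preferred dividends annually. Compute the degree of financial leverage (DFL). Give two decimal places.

Annual interest charges come to R$1,386,420.00.
Preferred dividends grossed up pre-tax: R$166,000 / (1 − 0.23) = R$215,584.42.
DFL = EBIT ÷ [EBIT − I − D_p/(1−t)] = R$2,659,000 ÷ [R$2,659,000 − R$1,386,420.00 − R$215,584.42] = R$2,659,000 ÷ R$1,056,995.58 = 2.5156.

2.52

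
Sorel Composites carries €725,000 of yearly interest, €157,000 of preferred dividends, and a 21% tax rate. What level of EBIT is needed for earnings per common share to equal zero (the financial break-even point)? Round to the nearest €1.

€923,734

Preferred dividends are paid after tax, so their pre-tax equivalent is €157,000 ÷ (1 − 0.21) = €198,734.18.
EPS = 0 when EBIT covers interest plus the pre-tax preferred burden: €725,000 + €198,734.18 = €923,734.18.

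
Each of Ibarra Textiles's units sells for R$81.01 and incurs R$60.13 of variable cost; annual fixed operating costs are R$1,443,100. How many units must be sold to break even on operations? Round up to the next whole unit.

Unit CM = price − variable cost = R$81.01 − R$60.13 = R$20.88.
Units to break even: R$1,443,100 ÷ R$20.88 = 69,113.98, rounded up to 69,114.

69,114 units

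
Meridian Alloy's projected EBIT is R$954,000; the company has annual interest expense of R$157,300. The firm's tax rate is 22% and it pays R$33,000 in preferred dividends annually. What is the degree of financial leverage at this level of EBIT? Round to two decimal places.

Interest = R$157,300.00.
Pre-tax preferred-dividend burden = R$33,000 ÷ (1 − 0.22) = R$42,307.69.
DFL = EBIT ÷ [EBIT − I − D_p/(1−t)] = R$954,000 ÷ [R$954,000 − R$157,300.00 − R$42,307.69] = R$954,000 ÷ R$754,392.31 = 1.2646.

1.26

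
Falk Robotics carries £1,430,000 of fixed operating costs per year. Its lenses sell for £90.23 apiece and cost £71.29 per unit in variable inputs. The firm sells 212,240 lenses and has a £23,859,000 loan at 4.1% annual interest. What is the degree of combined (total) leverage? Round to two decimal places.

Total contribution margin = 212,240 × £18.94 = £4,019,825.60.
Operating income = contribution − fixed costs = £4,019,825.60 − £1,430,000 = £2,589,825.60. Interest = £978,219.00, so EBIT − I = £1,611,606.60.
Degree of total leverage = total CM / (EBIT − interest) = £4,019,825.60 / £1,611,606.60 = 2.4943.

2.49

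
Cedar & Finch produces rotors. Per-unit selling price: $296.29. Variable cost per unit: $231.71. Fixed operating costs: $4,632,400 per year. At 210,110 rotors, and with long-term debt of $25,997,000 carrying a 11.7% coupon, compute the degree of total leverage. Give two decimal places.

At 210,110 units, contribution = 210,110 × $64.58 = $13,568,903.80.
Subtracting fixed costs: EBIT = $13,568,903.80 − $4,632,400 = $8,936,503.80. Interest = $3,041,649.00, so EBIT − I = $5,894,854.80.
DCL = contribution ÷ (EBIT − I) = $13,568,903.80 ÷ $5,894,854.80 = 2.3018.

2.30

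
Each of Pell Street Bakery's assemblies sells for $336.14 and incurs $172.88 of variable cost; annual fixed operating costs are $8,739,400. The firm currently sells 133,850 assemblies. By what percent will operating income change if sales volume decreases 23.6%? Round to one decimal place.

Total contribution margin = 133,850 × $163.26 = $21,852,351.00.
Operating income = contribution − fixed costs = $21,852,351.00 − $8,739,400 = $13,112,951.00.
Degree of operating leverage = $21,852,351.00 / $13,112,951.00 = 1.6665.
%ΔEBIT = DOL × %ΔSales = 1.6665 × -23.6% = -39.3%.

-39.3%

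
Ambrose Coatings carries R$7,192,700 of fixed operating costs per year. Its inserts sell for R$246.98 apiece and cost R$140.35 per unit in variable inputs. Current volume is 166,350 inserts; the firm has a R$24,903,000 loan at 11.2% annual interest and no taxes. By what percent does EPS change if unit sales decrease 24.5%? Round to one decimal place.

-56.0%

At 166,350 units, contribution = 166,350 × R$106.63 = R$17,737,900.50.
EBIT = R$17,737,900.50 − R$7,192,700 = R$10,545,200.50.
After interest of R$2,789,136.00, pre-tax earnings = R$7,756,064.50.
DCL = total CM / (EBIT − I) = R$17,737,900.50 / R$7,756,064.50 = 2.2870.
%ΔEPS = DCL × %ΔSales = 2.2870 × -24.5% = -56.0%.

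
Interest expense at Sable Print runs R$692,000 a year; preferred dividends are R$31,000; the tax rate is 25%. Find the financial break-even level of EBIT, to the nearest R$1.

Preferred dividends are paid after tax, so their pre-tax equivalent is R$31,000 ÷ (1 − 0.25) = R$41,333.33.
EPS = 0 when EBIT covers interest plus the pre-tax preferred burden: R$692,000 + R$41,333.33 = R$733,333.33.

R$733,333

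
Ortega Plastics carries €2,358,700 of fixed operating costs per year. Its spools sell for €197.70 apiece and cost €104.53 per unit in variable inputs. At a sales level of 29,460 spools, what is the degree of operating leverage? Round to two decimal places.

7.11

At 29,460 units, contribution = 29,460 × €93.17 = €2,744,788.20.
Operating income = contribution − fixed costs = €2,744,788.20 − €2,358,700 = €386,088.20.
DOL = contribution ÷ EBIT = €2,744,788.20 ÷ €386,088.20 = 7.1092.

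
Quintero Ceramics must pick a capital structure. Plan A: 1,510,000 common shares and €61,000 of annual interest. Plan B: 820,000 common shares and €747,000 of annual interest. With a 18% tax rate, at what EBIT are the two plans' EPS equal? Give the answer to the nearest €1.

€1,562,246

At indifference, (EBIT − 61,000)(1 − t)/1,510,000 = (EBIT − 747,000)(1 − t)/820,000.
Cancelling (1 − t) and cross-multiplying: 820,000·(EBIT − 61,000) = 1,510,000·(EBIT − 747,000).
EBIT × (1,510,000 − 820,000) = 747,000 × 1,510,000 − 61,000 × 820,000 = 1,077,950,000,000, so EBIT = 1,077,950,000,000 ÷ 690,000 = 1,562,246.38.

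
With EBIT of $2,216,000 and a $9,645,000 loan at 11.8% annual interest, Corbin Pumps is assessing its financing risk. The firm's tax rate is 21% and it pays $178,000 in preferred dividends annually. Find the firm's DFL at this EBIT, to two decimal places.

2.60

Annual interest charges come to $1,138,110.00.
Preferred dividends grossed up pre-tax: $178,000 / (1 − 0.21) = $225,316.46.
DFL = EBIT ÷ [EBIT − I − D_p/(1−t)] = $2,216,000 ÷ [$2,216,000 − $1,138,110.00 − $225,316.46] = $2,216,000 ÷ $852,573.54 = 2.5992.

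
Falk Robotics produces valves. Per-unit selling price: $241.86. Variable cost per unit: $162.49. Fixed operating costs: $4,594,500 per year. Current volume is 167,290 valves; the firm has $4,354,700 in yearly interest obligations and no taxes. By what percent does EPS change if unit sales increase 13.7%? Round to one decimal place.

At 167,290 units, contribution = 167,290 × $79.37 = $13,277,807.30.
Operating income = contribution − fixed costs = $13,277,807.30 − $4,594,500 = $8,683,307.30.
Interest = $4,354,700.00, so EBIT − I = $4,328,607.30.
Degree of combined leverage = contribution ÷ (EBIT − I) = $13,277,807.30 ÷ $4,328,607.30 = 3.0675.
EPS therefore changes by 3.0675 × (+13.7%) = +42.0%.

+42.0%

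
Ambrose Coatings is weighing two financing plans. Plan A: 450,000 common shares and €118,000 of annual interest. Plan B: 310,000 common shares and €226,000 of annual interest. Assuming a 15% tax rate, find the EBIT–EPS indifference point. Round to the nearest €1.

€465,143

Set EPS_A = EPS_B: (EBIT − €118,000)(1 − 0.15) ÷ 450,000 = (EBIT − €226,000)(1 − 0.15) ÷ 310,000.
Cancelling (1 − t) and cross-multiplying: 310,000·(EBIT − 118,000) = 450,000·(EBIT − 226,000).
Solving, EBIT = (226,000·450,000 − 118,000·310,000) / (450,000 − 310,000) = 65,120,000,000 / 140,000 = 465,142.86.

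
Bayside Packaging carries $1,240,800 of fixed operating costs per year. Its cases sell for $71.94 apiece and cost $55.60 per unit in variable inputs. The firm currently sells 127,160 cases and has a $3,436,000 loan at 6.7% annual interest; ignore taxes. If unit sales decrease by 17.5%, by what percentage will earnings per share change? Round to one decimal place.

-59.9%

At 127,160 units, contribution = 127,160 × $16.34 = $2,077,794.40.
Operating income = contribution − fixed costs = $2,077,794.40 − $1,240,800 = $836,994.40.
After interest of $230,212.00, pre-tax earnings = $606,782.40.
DCL = total CM / (EBIT − I) = $2,077,794.40 / $606,782.40 = 3.4243.
%ΔEPS = DCL × %ΔSales = 3.4243 × -17.5% = -59.9%.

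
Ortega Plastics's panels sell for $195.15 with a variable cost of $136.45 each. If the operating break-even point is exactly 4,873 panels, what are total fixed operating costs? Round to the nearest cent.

$286,045.10

Unit CM = price − variable cost = $195.15 − $136.45 = $58.70.
Since BE = FC / CM, FC = 4,873 × $58.70 = $286,045.10.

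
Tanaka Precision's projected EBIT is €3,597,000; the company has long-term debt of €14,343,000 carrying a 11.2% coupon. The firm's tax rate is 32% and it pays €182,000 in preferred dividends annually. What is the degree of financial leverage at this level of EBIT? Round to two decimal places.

2.09

Interest = €1,606,416.00.
Preferred dividends grossed up pre-tax: €182,000 / (1 − 0.32) = €267,647.06.
DFL = EBIT ÷ [EBIT − I − D_p/(1−t)] = €3,597,000 ÷ [€3,597,000 − €1,606,416.00 − €267,647.06] = €3,597,000 ÷ €1,722,936.94 = 2.0877.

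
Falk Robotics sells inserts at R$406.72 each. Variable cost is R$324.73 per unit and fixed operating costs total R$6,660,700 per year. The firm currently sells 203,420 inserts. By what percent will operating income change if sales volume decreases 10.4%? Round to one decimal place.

Total contribution margin = 203,420 × R$81.99 = R$16,678,405.80.
EBIT = R$16,678,405.80 − R$6,660,700 = R$10,017,705.80.
So DOL = total CM / EBIT = R$16,678,405.80 / R$10,017,705.80 = 1.6649.
%ΔEBIT = DOL × %ΔSales = 1.6649 × -10.4% = -17.3%.

-17.3%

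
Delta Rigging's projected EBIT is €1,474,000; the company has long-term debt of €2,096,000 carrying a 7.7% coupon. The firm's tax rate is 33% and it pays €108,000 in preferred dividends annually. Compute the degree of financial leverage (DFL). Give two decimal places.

Interest = €161,392.00.
Pre-tax preferred-dividend burden = €108,000 ÷ (1 − 0.33) = €161,194.03.
DFL = EBIT ÷ [EBIT − I − D_p/(1−t)] = €1,474,000 ÷ [€1,474,000 − €161,392.00 − €161,194.03] = €1,474,000 ÷ €1,151,413.97 = 1.2802.

1.28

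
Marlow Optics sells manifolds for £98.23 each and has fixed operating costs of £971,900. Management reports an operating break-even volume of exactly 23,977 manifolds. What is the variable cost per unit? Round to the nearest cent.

£57.70

At break-even, FC = Q × (P − VC), so P − VC = £971,900 ÷ 23,977 = £40.5347.
Variable cost per unit = £98.23 − £40.5347 = £57.70.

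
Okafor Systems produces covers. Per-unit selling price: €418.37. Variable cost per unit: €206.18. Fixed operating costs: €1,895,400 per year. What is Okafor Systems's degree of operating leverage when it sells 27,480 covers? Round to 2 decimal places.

At 27,480 units, contribution = 27,480 × €212.19 = €5,830,981.20.
Subtracting fixed costs: EBIT = €5,830,981.20 − €1,895,400 = €3,935,581.20.
Degree of operating leverage = €5,830,981.20 / €3,935,581.20 = 1.4816.

1.48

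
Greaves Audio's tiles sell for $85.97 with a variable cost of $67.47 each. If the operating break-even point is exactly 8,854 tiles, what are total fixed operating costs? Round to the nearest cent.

$163,799.00

Unit CM = price − variable cost = $85.97 − $67.47 = $18.50.
Since BE = FC / CM, FC = 8,854 × $18.50 = $163,799.00.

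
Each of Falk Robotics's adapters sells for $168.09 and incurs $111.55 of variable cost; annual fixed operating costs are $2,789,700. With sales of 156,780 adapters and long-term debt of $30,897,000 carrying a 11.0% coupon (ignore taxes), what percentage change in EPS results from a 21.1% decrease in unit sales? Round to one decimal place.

-69.9%

At 156,780 units, contribution = 156,780 × $56.54 = $8,864,341.20.
Operating income = contribution − fixed costs = $8,864,341.20 − $2,789,700 = $6,074,641.20.
After interest of $3,398,670.00, pre-tax earnings = $2,675,971.20.
Degree of combined leverage = contribution ÷ (EBIT − I) = $8,864,341.20 ÷ $2,675,971.20 = 3.3126.
%ΔEPS = DCL × %ΔSales = 3.3126 × -21.1% = -69.9%.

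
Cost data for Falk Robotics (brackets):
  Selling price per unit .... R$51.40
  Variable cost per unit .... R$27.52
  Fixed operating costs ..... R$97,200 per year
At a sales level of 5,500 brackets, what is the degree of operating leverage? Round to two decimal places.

Total contribution margin = 5,500 × R$23.88 = R$131,340.00.
Subtracting fixed costs: EBIT = R$131,340.00 − R$97,200 = R$34,140.00.
So DOL = total CM / EBIT = R$131,340.00 / R$34,140.00 = 3.8471.

3.85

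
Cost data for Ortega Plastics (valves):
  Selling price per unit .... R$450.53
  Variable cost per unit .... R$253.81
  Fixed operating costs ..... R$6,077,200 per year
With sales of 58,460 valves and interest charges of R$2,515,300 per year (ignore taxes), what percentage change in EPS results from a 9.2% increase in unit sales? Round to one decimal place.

+36.4%

Contribution at this volume is 58,460 × R$196.72 = R$11,500,251.20.
Subtracting fixed costs: EBIT = R$11,500,251.20 − R$6,077,200 = R$5,423,051.20.
Interest = R$2,515,300.00, so EBIT − I = R$2,907,751.20.
DCL = total CM / (EBIT − I) = R$11,500,251.20 / R$2,907,751.20 = 3.9550.
EPS therefore changes by 3.9550 × (+9.2%) = +36.4%.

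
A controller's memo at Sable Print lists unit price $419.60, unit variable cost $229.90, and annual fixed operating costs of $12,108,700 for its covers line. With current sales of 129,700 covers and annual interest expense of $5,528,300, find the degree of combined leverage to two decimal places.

At 129,700 units, contribution = 129,700 × $189.70 = $24,604,090.00.
EBIT = $24,604,090.00 − $12,108,700 = $12,495,390.00. Interest = $5,528,300.00.
DOL = $24,604,090.00 ÷ $12,495,390.00 = 1.9691; DFL = $12,495,390.00 ÷ $6,967,090.00 = 1.7935.
Combined leverage = 1.9691 × 1.7935 = 3.5316.

3.53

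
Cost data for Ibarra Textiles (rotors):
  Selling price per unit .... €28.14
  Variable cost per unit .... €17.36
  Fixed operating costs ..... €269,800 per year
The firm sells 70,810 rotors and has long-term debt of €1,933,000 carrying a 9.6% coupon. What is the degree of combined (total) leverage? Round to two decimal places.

2.48

At 70,810 units, contribution = 70,810 × €10.78 = €763,331.80.
Operating income = contribution − fixed costs = €763,331.80 − €269,800 = €493,531.80. Interest = €185,568.00.
DOL = €763,331.80 ÷ €493,531.80 = 1.5467; DFL = €493,531.80 ÷ €307,963.80 = 1.6026.
Combined leverage = 1.5467 × 1.6026 = 2.4787.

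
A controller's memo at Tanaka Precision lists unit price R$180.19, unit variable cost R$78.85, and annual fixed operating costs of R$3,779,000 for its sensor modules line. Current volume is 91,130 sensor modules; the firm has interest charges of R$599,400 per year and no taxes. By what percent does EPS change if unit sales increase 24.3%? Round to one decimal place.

Total contribution margin = 91,130 × R$101.34 = R$9,235,114.20.
Subtracting fixed costs: EBIT = R$9,235,114.20 − R$3,779,000 = R$5,456,114.20.
Interest = R$599,400.00, so EBIT − I = R$4,856,714.20.
Degree of combined leverage = contribution ÷ (EBIT − I) = R$9,235,114.20 ÷ R$4,856,714.20 = 1.9015.
%ΔEPS = DCL × %ΔSales = 1.9015 × +24.3% = +46.2%.

+46.2%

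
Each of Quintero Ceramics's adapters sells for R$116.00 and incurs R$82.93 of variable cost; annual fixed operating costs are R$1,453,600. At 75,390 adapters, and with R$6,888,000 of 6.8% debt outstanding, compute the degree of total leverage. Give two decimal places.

4.37

At 75,390 units, contribution = 75,390 × R$33.07 = R$2,493,147.30.
EBIT = R$2,493,147.30 − R$1,453,600 = R$1,039,547.30. Interest = R$468,384.00, so EBIT − I = R$571,163.30.
DCL = contribution ÷ (EBIT − I) = R$2,493,147.30 ÷ R$571,163.30 = 4.3650.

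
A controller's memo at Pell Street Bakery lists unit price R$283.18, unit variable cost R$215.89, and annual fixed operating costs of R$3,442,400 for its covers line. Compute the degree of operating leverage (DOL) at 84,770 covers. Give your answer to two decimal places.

2.52

At 84,770 units, contribution = 84,770 × R$67.29 = R$5,704,173.30.
Operating income = contribution − fixed costs = R$5,704,173.30 − R$3,442,400 = R$2,261,773.30.
Degree of operating leverage = R$5,704,173.30 / R$2,261,773.30 = 2.5220.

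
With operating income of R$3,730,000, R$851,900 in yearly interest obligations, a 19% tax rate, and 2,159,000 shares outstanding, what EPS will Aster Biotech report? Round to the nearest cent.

Pre-tax income = R$3,730,000 − R$851,900.00 = R$2,878,100.00.
Net income = R$2,878,100.00 × (1 − 0.19) = R$2,331,261.00.
Per share: R$2,331,261.00 / 2,159,000 shares = R$1.08.

R$1.08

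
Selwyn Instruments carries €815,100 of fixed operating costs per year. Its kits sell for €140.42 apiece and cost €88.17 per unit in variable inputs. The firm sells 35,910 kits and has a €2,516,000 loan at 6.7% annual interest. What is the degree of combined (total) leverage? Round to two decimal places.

2.10

Contribution at this volume is 35,910 × €52.25 = €1,876,297.50.
Operating income = contribution − fixed costs = €1,876,297.50 − €815,100 = €1,061,197.50. Interest = €168,572.00, so EBIT − I = €892,625.50.
Degree of total leverage = total CM / (EBIT − interest) = €1,876,297.50 / €892,625.50 = 2.1020.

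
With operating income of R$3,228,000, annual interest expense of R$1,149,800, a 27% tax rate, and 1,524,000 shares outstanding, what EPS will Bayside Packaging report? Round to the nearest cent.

R$1.00

Interest = R$1,149,800.00, so EBT = R$3,228,000 − R$1,149,800.00 = R$2,078,200.00.
After tax at 27%: net income = R$2,078,200.00 × 0.73 = R$1,517,086.00.
Per share: R$1,517,086.00 / 1,524,000 shares = R$1.00.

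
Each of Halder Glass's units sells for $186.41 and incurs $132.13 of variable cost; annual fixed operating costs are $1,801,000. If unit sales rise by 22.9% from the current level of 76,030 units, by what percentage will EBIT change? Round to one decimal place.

+40.6%

Contribution at this volume is 76,030 × $54.28 = $4,126,908.40.
Operating income = contribution − fixed costs = $4,126,908.40 − $1,801,000 = $2,325,908.40.
Degree of operating leverage = $4,126,908.40 / $2,325,908.40 = 1.7743.
So EBIT moves 1.7743 × (+22.9%) = +40.6%.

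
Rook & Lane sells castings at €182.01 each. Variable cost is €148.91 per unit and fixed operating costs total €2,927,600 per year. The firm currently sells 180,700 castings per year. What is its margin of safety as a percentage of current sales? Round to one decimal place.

Unit CM = price − variable cost = €182.01 − €148.91 = €33.10. Break-even units = €2,927,600 ÷ €33.10 = 88,447.13; break-even revenue = 88,447.13 × €182.01 = €16,098,262.11.
Current sales = 180,700 × €182.01 = €32,889,207.00.
Margin of safety = (€32,889,207.00 − €16,098,262.11) ÷ €32,889,207.00 = 51.1%.

51.1%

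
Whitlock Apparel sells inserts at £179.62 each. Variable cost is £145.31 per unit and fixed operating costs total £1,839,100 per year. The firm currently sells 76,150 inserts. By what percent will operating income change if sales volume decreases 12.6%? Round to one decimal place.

-42.6%

Total contribution margin = 76,150 × £34.31 = £2,612,706.50.
EBIT = £2,612,706.50 − £1,839,100 = £773,606.50.
So DOL = total CM / EBIT = £2,612,706.50 / £773,606.50 = 3.3773.
%ΔEBIT = DOL × %ΔSales = 3.3773 × -12.6% = -42.6%.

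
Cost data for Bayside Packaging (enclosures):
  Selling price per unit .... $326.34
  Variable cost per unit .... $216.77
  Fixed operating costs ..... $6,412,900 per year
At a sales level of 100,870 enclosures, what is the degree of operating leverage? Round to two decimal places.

2.38

Contribution at this volume is 100,870 × $109.57 = $11,052,325.90.
EBIT = $11,052,325.90 − $6,412,900 = $4,639,425.90.
Degree of operating leverage = $11,052,325.90 / $4,639,425.90 = 2.3823.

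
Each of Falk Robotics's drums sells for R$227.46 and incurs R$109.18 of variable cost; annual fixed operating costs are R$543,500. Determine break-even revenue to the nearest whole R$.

Contribution margin per unit = R$227.46 − R$109.18 = R$118.28, a CM ratio of R$118.28 ÷ R$227.46 = 0.5200.
Break-even revenue = fixed costs × price ÷ CM = R$543,500 × R$227.46 ÷ R$118.28 = R$1,045,185.

R$1,045,185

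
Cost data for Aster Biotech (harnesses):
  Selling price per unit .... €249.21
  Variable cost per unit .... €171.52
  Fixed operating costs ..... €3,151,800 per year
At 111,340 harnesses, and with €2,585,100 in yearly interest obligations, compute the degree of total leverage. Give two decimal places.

2.97

Total contribution margin = 111,340 × €77.69 = €8,650,004.60.
EBIT = €8,650,004.60 − €3,151,800 = €5,498,204.60. Interest = €2,585,100.00, so EBIT − I = €2,913,104.60.
Degree of total leverage = total CM / (EBIT − interest) = €8,650,004.60 / €2,913,104.60 = 2.9693.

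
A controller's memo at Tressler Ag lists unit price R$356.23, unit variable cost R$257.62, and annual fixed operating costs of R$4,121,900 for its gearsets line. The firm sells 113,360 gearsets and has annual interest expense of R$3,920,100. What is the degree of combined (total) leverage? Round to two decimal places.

3.56

Total contribution margin = 113,360 × R$98.61 = R$11,178,429.60.
Operating income = contribution − fixed costs = R$11,178,429.60 − R$4,121,900 = R$7,056,529.60. Interest = R$3,920,100.00, so EBIT − I = R$3,136,429.60.
Degree of total leverage = total CM / (EBIT − interest) = R$11,178,429.60 / R$3,136,429.60 = 3.5641.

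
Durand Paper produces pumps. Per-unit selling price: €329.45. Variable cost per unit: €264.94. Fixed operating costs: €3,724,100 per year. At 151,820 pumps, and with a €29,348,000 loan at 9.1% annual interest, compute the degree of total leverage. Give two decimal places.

2.88

Total contribution margin = 151,820 × €64.51 = €9,793,908.20.
Subtracting fixed costs: EBIT = €9,793,908.20 − €3,724,100 = €6,069,808.20. Interest = €2,670,668.00.
DOL = €9,793,908.20 ÷ €6,069,808.20 = 1.6135; DFL = €6,069,808.20 ÷ €3,399,140.20 = 1.7857.
DCL = DOL × DFL = 1.6135 × 1.7857 = 2.8812.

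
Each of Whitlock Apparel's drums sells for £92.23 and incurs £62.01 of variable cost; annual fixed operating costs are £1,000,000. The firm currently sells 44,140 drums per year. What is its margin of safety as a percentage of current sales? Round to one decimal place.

Contribution margin per unit = £92.23 − £62.01 = £30.22. Break-even units = £1,000,000 ÷ £30.22 = 33,090.67; break-even revenue = 33,090.67 × £92.23 = £3,051,952.35.
Actual sales revenue = 44,140 × £92.23 = £4,071,032.20.
Margin of safety = (£4,071,032.20 − £3,051,952.35) ÷ £4,071,032.20 = 25.0%.

25.0%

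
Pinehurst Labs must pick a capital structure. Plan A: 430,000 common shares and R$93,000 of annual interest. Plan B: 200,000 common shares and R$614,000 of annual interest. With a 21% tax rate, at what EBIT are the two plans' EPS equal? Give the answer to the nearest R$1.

Set EPS_A = EPS_B: (EBIT − R$93,000)(1 − 0.21) ÷ 430,000 = (EBIT − R$614,000)(1 − 0.21) ÷ 200,000.
Cancelling (1 − t) and cross-multiplying: 200,000·(EBIT − 93,000) = 430,000·(EBIT − 614,000).
EBIT × (430,000 − 200,000) = 614,000 × 430,000 − 93,000 × 200,000 = 245,420,000,000, so EBIT = 245,420,000,000 ÷ 230,000 = 1,067,043.48.

R$1,067,043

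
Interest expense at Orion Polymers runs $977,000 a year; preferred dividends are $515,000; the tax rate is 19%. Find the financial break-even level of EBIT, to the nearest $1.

$1,612,802

Preferred dividends are paid after tax, so their pre-tax equivalent is $515,000 ÷ (1 − 0.19) = $635,802.47.
EPS = 0 when EBIT covers interest plus the pre-tax preferred burden: $977,000 + $635,802.47 = $1,612,802.47.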